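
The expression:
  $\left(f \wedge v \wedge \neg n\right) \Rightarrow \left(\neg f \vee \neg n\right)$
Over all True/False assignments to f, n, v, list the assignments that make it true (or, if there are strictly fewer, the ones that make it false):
is always true.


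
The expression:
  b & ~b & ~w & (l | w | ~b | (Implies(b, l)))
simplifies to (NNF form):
False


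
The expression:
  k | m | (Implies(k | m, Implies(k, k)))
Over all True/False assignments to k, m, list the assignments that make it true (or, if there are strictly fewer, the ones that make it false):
is always true.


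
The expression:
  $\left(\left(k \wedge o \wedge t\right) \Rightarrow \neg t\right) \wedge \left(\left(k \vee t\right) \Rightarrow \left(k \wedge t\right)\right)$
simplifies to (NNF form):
$\left(\neg k \wedge \neg t\right) \vee \left(k \wedge t \wedge \neg o\right)$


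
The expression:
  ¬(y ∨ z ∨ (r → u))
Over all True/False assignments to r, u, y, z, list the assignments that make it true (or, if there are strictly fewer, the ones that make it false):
is true only for:
  r=True, u=False, y=False, z=False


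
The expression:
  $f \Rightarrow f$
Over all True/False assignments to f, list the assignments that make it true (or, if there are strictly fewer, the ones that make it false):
is always true.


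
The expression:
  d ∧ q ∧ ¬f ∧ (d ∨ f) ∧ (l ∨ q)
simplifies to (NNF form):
d ∧ q ∧ ¬f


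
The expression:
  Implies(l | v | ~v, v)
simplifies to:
v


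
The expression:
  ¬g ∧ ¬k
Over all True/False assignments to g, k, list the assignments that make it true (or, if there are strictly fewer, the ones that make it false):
is true only for:
  g=False, k=False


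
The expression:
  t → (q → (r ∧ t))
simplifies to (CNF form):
r ∨ ¬q ∨ ¬t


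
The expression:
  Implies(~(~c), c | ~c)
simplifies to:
True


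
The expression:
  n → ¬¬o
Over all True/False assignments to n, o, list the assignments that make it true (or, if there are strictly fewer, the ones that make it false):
is false only for:
  n=True, o=False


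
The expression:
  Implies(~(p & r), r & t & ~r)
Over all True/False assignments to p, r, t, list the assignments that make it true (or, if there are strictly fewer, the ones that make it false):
is true only for:
  p=True, r=True, t=False;
  p=True, r=True, t=True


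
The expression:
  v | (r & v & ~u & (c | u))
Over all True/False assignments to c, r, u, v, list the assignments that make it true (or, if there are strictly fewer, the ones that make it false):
is true only for:
  c=False, r=False, u=False, v=True;
  c=False, r=False, u=True, v=True;
  c=False, r=True, u=False, v=True;
  c=False, r=True, u=True, v=True;
  c=True, r=False, u=False, v=True;
  c=True, r=False, u=True, v=True;
  c=True, r=True, u=False, v=True;
  c=True, r=True, u=True, v=True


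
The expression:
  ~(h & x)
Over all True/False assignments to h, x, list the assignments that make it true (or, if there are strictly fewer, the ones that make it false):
is false only for:
  h=True, x=True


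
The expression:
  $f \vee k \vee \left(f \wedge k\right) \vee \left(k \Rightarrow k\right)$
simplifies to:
$\text{True}$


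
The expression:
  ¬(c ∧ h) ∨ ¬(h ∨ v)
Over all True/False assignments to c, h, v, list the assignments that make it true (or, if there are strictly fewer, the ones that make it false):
is false only for:
  c=True, h=True, v=False;
  c=True, h=True, v=True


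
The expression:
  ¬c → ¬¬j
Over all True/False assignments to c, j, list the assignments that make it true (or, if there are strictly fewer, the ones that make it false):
is false only for:
  c=False, j=False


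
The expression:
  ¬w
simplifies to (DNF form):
¬w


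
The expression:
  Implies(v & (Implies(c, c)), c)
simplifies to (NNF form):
c | ~v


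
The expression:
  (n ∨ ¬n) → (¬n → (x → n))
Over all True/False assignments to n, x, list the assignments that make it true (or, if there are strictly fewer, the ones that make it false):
is false only for:
  n=False, x=True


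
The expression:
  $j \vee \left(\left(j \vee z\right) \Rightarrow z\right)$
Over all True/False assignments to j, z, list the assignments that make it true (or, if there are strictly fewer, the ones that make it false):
is always true.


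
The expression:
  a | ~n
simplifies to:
a | ~n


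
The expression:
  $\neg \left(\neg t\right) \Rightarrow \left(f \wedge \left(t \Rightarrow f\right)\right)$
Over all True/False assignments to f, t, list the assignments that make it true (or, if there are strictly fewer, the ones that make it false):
is false only for:
  f=False, t=True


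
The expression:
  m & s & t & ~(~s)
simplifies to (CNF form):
m & s & t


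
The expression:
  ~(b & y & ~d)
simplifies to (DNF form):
d | ~b | ~y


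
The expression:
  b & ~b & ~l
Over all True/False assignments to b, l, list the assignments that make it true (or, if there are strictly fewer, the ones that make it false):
is never true.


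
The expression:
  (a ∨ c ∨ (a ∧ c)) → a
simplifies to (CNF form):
a ∨ ¬c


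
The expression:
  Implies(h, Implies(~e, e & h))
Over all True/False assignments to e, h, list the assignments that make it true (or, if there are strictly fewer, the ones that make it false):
is false only for:
  e=False, h=True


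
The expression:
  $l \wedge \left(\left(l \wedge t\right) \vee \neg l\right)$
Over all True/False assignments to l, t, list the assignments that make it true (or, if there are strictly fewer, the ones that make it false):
is true only for:
  l=True, t=True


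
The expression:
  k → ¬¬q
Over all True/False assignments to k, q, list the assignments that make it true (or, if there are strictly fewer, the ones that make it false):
is false only for:
  k=True, q=False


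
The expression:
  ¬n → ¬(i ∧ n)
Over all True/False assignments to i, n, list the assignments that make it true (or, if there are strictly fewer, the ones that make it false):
is always true.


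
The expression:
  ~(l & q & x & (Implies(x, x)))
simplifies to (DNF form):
~l | ~q | ~x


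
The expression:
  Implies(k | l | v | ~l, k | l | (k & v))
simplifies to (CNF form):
k | l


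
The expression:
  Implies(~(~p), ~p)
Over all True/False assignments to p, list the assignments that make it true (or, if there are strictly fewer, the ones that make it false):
is true only for:
  p=False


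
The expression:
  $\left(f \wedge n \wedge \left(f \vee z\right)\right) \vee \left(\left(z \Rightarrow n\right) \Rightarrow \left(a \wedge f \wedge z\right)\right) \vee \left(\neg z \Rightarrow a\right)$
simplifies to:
$a \vee z \vee \left(f \wedge n\right)$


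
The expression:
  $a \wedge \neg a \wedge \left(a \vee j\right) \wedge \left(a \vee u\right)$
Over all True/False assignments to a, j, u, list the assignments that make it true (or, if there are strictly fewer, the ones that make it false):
is never true.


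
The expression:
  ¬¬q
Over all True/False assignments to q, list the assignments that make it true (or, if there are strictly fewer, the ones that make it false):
is true only for:
  q=True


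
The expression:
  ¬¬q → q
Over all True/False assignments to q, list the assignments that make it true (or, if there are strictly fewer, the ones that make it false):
is always true.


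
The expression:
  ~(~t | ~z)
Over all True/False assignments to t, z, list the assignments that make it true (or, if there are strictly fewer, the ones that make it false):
is true only for:
  t=True, z=True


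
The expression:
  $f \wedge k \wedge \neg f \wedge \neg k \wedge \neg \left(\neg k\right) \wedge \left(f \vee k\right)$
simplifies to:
$\text{False}$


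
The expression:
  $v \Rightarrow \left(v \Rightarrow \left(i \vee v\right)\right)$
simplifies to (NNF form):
$\text{True}$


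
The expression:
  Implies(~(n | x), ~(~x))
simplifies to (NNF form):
n | x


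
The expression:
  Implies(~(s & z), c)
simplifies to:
c | (s & z)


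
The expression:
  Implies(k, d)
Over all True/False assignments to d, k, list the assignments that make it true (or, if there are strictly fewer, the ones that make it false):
is false only for:
  d=False, k=True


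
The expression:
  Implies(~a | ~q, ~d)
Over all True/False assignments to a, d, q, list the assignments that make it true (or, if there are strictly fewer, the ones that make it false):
is false only for:
  a=False, d=True, q=False;
  a=False, d=True, q=True;
  a=True, d=True, q=False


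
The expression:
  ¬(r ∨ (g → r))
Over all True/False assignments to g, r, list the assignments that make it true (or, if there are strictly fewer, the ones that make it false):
is true only for:
  g=True, r=False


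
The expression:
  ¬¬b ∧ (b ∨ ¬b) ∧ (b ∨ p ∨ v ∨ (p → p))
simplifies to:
b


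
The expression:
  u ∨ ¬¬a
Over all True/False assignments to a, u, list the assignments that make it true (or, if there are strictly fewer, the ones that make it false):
is false only for:
  a=False, u=False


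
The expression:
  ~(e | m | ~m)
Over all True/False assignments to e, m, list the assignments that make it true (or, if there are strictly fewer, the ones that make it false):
is never true.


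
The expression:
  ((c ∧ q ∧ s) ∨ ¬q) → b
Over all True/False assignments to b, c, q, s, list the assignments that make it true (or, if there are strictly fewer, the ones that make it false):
is false only for:
  b=False, c=False, q=False, s=False;
  b=False, c=False, q=False, s=True;
  b=False, c=True, q=False, s=False;
  b=False, c=True, q=False, s=True;
  b=False, c=True, q=True, s=True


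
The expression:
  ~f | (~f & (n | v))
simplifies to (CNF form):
~f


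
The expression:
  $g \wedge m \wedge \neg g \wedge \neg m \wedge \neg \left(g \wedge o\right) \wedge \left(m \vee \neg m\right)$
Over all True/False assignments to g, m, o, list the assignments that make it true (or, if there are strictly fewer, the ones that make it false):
is never true.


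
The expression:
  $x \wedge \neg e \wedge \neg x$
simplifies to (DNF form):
$\text{False}$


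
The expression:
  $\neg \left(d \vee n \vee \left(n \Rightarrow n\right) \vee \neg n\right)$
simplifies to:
$\text{False}$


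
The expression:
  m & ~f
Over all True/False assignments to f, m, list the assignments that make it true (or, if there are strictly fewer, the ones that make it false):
is true only for:
  f=False, m=True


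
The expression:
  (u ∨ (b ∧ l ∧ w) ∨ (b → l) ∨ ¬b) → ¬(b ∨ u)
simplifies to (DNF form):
(¬b ∧ ¬u) ∨ (¬l ∧ ¬u)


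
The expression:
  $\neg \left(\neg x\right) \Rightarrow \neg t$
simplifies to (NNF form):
$\neg t \vee \neg x$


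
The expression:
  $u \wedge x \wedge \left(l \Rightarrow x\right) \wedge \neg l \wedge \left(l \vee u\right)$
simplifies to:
$u \wedge x \wedge \neg l$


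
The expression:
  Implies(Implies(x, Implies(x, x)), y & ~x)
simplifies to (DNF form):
y & ~x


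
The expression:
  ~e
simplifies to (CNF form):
~e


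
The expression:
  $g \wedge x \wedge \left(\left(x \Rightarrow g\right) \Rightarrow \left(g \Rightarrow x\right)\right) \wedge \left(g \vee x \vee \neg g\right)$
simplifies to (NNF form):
$g \wedge x$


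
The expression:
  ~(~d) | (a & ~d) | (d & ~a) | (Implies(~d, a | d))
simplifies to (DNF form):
a | d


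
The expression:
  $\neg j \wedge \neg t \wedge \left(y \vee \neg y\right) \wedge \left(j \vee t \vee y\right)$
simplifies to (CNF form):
$y \wedge \neg j \wedge \neg t$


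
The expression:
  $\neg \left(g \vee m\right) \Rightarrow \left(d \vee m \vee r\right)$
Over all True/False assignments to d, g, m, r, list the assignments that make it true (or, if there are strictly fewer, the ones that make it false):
is false only for:
  d=False, g=False, m=False, r=False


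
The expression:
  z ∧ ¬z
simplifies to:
False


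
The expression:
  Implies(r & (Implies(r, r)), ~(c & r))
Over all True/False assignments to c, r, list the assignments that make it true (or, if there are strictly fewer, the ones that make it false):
is false only for:
  c=True, r=True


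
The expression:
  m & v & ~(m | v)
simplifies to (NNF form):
False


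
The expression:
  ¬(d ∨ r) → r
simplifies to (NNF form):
d ∨ r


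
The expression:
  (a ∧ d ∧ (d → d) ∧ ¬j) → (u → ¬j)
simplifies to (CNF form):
True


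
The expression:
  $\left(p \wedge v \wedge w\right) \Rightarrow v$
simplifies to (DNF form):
$\text{True}$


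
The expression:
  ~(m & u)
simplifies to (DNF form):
~m | ~u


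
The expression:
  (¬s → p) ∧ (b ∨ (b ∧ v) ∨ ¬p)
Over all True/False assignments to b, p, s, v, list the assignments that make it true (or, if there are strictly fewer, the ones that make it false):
is true only for:
  b=False, p=False, s=True, v=False;
  b=False, p=False, s=True, v=True;
  b=True, p=False, s=True, v=False;
  b=True, p=False, s=True, v=True;
  b=True, p=True, s=False, v=False;
  b=True, p=True, s=False, v=True;
  b=True, p=True, s=True, v=False;
  b=True, p=True, s=True, v=True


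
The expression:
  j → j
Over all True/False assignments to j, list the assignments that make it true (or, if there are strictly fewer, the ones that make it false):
is always true.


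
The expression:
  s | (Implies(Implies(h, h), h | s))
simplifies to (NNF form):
h | s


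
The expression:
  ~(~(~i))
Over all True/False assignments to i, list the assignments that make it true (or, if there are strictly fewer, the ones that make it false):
is true only for:
  i=False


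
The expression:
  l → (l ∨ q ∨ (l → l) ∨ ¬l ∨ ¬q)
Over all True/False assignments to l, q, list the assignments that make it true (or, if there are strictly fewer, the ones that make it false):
is always true.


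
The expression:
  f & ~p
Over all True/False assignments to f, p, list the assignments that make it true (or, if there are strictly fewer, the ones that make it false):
is true only for:
  f=True, p=False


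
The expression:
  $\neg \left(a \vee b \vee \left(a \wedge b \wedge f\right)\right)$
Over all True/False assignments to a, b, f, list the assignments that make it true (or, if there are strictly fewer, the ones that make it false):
is true only for:
  a=False, b=False, f=False;
  a=False, b=False, f=True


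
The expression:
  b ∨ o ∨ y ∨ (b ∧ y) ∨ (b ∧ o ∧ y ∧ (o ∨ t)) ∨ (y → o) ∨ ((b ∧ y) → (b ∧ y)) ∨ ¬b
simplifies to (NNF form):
True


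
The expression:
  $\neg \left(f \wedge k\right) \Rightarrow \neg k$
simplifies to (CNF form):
$f \vee \neg k$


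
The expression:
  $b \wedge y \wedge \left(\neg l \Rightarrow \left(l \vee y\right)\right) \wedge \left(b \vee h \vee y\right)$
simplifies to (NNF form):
$b \wedge y$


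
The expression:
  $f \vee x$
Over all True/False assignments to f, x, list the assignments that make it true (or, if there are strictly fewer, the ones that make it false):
is false only for:
  f=False, x=False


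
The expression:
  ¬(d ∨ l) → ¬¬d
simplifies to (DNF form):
d ∨ l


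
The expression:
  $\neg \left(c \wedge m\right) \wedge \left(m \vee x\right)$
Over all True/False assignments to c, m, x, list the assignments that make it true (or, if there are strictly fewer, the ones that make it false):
is true only for:
  c=False, m=False, x=True;
  c=False, m=True, x=False;
  c=False, m=True, x=True;
  c=True, m=False, x=True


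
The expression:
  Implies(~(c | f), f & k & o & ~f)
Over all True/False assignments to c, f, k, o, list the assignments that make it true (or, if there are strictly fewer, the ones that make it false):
is false only for:
  c=False, f=False, k=False, o=False;
  c=False, f=False, k=False, o=True;
  c=False, f=False, k=True, o=False;
  c=False, f=False, k=True, o=True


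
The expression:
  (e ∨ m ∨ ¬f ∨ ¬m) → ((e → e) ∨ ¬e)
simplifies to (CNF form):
True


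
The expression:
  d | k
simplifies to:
d | k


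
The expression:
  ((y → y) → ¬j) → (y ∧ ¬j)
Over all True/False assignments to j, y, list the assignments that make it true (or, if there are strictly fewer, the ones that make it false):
is false only for:
  j=False, y=False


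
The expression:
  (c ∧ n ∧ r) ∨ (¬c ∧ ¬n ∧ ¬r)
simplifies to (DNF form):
(c ∧ n ∧ r) ∨ (¬c ∧ ¬n ∧ ¬r)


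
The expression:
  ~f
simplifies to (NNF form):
~f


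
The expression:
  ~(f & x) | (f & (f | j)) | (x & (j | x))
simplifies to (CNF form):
True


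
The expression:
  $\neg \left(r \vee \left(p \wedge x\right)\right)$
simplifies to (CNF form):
$\neg r \wedge \left(\neg p \vee \neg x\right)$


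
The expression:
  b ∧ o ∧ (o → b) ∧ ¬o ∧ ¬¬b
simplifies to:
False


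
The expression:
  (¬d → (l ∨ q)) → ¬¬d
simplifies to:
d ∨ (¬l ∧ ¬q)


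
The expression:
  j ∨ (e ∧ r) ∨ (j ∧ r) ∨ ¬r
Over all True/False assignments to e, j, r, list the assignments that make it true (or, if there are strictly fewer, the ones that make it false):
is false only for:
  e=False, j=False, r=True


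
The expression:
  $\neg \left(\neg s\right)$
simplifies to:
$s$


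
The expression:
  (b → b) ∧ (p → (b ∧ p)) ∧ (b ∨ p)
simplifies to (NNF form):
b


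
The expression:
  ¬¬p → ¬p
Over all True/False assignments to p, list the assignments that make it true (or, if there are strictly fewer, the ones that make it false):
is true only for:
  p=False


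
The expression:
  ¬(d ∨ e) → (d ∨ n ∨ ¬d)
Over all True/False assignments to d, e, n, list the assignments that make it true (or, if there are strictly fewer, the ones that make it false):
is always true.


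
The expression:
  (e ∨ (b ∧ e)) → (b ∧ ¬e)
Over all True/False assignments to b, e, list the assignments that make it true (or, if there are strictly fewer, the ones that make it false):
is true only for:
  b=False, e=False;
  b=True, e=False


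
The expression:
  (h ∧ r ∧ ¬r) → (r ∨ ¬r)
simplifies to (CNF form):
True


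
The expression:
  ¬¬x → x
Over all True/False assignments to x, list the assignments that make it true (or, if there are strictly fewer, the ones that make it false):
is always true.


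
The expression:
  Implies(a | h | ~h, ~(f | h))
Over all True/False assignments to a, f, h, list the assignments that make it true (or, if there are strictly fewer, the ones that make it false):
is true only for:
  a=False, f=False, h=False;
  a=True, f=False, h=False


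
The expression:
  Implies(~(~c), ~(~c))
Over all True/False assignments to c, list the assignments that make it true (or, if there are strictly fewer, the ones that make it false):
is always true.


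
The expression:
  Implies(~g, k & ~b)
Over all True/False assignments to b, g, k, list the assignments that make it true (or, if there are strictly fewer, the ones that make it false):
is false only for:
  b=False, g=False, k=False;
  b=True, g=False, k=False;
  b=True, g=False, k=True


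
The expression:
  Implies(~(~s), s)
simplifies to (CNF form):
True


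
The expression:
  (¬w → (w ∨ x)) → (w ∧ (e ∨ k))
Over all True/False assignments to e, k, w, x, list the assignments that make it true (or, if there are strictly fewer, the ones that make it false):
is false only for:
  e=False, k=False, w=False, x=True;
  e=False, k=False, w=True, x=False;
  e=False, k=False, w=True, x=True;
  e=False, k=True, w=False, x=True;
  e=True, k=False, w=False, x=True;
  e=True, k=True, w=False, x=True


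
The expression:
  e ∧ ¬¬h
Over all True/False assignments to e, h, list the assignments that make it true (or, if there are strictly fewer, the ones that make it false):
is true only for:
  e=True, h=True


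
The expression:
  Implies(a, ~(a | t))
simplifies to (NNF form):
~a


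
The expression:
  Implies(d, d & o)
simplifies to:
o | ~d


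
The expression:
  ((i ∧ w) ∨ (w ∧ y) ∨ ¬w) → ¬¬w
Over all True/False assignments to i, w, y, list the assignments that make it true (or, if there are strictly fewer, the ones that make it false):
is true only for:
  i=False, w=True, y=False;
  i=False, w=True, y=True;
  i=True, w=True, y=False;
  i=True, w=True, y=True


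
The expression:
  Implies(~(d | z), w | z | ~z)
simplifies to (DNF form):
True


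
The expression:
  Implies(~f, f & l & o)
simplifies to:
f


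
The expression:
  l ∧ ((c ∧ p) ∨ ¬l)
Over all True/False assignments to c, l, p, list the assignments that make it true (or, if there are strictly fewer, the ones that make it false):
is true only for:
  c=True, l=True, p=True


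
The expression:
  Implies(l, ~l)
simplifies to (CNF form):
~l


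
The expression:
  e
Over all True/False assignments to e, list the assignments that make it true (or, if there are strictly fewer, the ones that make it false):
is true only for:
  e=True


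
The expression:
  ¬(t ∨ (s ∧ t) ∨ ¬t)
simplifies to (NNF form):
False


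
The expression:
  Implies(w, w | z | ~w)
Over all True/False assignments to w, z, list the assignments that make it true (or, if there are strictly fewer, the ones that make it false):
is always true.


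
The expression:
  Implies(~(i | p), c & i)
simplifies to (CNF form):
i | p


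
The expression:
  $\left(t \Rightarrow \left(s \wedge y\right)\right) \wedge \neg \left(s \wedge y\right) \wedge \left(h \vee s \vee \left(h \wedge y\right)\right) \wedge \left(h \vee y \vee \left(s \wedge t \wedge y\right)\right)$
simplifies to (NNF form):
$h \wedge \neg t \wedge \left(\neg s \vee \neg y\right)$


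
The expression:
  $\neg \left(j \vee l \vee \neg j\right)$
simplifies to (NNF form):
$\text{False}$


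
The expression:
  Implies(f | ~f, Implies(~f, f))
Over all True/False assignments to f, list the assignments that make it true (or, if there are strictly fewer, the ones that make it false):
is true only for:
  f=True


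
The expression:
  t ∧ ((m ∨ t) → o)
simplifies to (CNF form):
o ∧ t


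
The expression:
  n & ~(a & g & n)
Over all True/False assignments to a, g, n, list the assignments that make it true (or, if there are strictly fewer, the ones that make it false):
is true only for:
  a=False, g=False, n=True;
  a=False, g=True, n=True;
  a=True, g=False, n=True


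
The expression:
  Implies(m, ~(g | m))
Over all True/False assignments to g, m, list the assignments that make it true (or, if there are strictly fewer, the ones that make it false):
is true only for:
  g=False, m=False;
  g=True, m=False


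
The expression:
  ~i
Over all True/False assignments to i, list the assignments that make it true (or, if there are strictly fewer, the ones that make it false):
is true only for:
  i=False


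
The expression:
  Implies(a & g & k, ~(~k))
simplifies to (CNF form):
True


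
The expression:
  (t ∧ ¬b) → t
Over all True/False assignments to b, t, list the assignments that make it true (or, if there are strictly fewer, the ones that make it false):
is always true.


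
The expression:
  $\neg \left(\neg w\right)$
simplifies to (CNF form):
$w$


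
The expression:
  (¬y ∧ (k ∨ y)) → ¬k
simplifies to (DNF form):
y ∨ ¬k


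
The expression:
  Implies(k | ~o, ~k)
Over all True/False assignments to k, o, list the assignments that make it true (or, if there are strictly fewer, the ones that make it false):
is true only for:
  k=False, o=False;
  k=False, o=True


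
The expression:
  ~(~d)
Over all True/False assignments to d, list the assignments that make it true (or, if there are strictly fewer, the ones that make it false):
is true only for:
  d=True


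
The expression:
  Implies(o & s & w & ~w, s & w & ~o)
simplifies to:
True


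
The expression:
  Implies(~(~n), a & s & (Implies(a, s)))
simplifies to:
~n | (a & s)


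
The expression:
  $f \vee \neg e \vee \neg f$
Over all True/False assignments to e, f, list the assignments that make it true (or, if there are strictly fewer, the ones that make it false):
is always true.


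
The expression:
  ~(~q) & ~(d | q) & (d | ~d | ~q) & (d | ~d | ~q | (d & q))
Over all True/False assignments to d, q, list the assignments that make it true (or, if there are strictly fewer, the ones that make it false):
is never true.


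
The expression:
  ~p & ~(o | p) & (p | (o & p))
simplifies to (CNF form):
False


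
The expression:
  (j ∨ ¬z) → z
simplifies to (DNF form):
z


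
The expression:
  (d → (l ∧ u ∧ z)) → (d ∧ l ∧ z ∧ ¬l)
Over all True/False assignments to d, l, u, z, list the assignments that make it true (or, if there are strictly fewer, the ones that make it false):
is true only for:
  d=True, l=False, u=False, z=False;
  d=True, l=False, u=False, z=True;
  d=True, l=False, u=True, z=False;
  d=True, l=False, u=True, z=True;
  d=True, l=True, u=False, z=False;
  d=True, l=True, u=False, z=True;
  d=True, l=True, u=True, z=False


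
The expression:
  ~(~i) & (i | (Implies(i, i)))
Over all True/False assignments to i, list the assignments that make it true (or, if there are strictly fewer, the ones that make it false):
is true only for:
  i=True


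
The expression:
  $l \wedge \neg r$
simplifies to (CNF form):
$l \wedge \neg r$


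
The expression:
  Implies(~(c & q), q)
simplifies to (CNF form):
q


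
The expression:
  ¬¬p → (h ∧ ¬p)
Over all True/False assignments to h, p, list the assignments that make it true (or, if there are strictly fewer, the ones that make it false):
is true only for:
  h=False, p=False;
  h=True, p=False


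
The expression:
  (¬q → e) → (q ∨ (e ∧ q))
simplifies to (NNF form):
q ∨ ¬e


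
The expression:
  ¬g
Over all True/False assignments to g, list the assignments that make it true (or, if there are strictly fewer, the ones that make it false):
is true only for:
  g=False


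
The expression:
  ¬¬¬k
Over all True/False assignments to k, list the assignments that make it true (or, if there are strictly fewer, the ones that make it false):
is true only for:
  k=False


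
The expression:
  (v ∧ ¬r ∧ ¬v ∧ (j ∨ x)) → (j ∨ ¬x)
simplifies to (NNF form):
True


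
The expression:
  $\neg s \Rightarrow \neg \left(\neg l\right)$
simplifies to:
$l \vee s$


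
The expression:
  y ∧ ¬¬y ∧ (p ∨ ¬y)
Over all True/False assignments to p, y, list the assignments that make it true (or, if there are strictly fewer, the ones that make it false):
is true only for:
  p=True, y=True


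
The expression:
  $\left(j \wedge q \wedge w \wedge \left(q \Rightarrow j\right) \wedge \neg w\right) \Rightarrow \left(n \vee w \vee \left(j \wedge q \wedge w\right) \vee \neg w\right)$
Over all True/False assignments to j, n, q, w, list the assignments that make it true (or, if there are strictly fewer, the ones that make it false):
is always true.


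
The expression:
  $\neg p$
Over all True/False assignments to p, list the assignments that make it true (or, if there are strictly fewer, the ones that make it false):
is true only for:
  p=False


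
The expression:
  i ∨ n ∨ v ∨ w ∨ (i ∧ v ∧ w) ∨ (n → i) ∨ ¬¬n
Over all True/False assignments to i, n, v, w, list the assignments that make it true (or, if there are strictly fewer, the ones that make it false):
is always true.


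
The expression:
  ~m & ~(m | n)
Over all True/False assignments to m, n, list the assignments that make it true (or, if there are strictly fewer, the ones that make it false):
is true only for:
  m=False, n=False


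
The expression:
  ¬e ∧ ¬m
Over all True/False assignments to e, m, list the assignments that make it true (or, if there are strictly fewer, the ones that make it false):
is true only for:
  e=False, m=False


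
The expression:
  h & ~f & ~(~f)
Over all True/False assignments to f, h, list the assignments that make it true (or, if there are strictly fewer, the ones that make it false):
is never true.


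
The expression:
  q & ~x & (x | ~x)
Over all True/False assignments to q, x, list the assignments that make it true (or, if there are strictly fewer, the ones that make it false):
is true only for:
  q=True, x=False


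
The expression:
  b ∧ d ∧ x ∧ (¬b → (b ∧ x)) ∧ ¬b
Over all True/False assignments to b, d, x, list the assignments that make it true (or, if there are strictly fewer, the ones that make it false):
is never true.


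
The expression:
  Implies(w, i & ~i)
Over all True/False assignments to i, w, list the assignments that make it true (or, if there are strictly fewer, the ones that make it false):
is true only for:
  i=False, w=False;
  i=True, w=False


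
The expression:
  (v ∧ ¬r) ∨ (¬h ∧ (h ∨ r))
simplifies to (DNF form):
(r ∧ ¬h) ∨ (v ∧ ¬r)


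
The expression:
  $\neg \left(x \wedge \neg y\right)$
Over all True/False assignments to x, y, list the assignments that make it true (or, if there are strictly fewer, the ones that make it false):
is false only for:
  x=True, y=False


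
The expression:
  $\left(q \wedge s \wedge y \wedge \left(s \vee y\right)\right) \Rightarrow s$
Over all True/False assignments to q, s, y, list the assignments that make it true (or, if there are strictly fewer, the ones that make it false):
is always true.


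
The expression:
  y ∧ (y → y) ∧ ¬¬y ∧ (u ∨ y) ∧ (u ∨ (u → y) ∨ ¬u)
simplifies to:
y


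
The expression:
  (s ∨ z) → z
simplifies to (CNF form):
z ∨ ¬s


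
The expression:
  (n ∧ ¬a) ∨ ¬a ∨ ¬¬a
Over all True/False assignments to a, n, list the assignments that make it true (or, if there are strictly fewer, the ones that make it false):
is always true.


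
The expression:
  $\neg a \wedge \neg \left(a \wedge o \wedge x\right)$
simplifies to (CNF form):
$\neg a$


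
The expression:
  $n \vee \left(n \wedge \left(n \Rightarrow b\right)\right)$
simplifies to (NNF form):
$n$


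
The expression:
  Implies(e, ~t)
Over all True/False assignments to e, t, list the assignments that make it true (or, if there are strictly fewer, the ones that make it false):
is false only for:
  e=True, t=True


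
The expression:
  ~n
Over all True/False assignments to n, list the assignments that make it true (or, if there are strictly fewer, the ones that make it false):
is true only for:
  n=False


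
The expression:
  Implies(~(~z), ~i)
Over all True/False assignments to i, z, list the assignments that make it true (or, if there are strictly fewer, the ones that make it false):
is false only for:
  i=True, z=True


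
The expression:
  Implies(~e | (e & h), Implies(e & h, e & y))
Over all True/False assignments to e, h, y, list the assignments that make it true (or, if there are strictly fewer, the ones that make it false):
is false only for:
  e=True, h=True, y=False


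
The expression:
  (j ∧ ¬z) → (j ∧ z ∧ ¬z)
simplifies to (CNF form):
z ∨ ¬j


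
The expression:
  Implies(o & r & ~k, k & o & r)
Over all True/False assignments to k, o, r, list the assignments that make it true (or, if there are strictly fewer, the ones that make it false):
is false only for:
  k=False, o=True, r=True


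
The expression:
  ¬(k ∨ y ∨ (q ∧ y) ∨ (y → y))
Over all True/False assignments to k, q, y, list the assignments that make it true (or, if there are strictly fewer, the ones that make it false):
is never true.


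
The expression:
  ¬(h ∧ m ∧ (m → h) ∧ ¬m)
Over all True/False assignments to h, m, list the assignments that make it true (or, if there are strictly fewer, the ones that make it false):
is always true.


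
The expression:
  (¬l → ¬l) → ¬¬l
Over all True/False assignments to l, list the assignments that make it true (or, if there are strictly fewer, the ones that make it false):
is true only for:
  l=True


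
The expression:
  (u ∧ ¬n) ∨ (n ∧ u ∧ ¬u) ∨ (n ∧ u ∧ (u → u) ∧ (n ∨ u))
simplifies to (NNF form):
u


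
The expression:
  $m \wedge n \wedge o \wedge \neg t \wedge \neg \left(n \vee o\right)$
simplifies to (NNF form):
$\text{False}$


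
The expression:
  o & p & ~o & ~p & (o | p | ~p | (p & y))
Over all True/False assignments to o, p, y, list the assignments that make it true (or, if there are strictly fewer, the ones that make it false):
is never true.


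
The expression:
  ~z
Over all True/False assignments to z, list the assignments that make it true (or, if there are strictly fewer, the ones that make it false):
is true only for:
  z=False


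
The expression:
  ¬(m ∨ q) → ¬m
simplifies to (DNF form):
True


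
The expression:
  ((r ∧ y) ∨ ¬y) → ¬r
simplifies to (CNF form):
¬r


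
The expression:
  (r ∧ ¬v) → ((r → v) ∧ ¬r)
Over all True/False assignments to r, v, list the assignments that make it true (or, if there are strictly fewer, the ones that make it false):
is false only for:
  r=True, v=False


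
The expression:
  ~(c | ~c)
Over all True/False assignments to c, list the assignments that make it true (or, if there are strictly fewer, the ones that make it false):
is never true.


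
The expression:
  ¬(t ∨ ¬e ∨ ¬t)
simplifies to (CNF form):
False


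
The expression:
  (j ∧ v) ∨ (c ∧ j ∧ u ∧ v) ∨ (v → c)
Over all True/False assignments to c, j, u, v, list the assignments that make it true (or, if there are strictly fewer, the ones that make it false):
is false only for:
  c=False, j=False, u=False, v=True;
  c=False, j=False, u=True, v=True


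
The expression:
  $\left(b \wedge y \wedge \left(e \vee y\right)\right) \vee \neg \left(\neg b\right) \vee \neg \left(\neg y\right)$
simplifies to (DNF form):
$b \vee y$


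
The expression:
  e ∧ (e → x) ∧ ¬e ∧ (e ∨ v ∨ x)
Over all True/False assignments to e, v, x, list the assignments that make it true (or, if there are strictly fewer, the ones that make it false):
is never true.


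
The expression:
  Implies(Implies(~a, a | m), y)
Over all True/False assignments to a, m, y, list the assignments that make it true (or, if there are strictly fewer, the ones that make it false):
is false only for:
  a=False, m=True, y=False;
  a=True, m=False, y=False;
  a=True, m=True, y=False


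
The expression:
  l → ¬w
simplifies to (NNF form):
¬l ∨ ¬w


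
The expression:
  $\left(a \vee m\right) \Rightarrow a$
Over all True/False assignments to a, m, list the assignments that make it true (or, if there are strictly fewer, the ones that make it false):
is false only for:
  a=False, m=True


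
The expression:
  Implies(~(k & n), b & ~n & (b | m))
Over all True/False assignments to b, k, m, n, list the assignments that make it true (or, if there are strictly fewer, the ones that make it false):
is true only for:
  b=False, k=True, m=False, n=True;
  b=False, k=True, m=True, n=True;
  b=True, k=False, m=False, n=False;
  b=True, k=False, m=True, n=False;
  b=True, k=True, m=False, n=False;
  b=True, k=True, m=False, n=True;
  b=True, k=True, m=True, n=False;
  b=True, k=True, m=True, n=True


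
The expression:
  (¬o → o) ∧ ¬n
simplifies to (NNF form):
o ∧ ¬n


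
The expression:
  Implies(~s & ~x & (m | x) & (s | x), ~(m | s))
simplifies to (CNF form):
True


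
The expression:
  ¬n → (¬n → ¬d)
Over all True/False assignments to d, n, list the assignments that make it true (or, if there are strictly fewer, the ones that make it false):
is false only for:
  d=True, n=False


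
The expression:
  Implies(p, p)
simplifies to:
True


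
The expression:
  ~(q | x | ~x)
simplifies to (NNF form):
False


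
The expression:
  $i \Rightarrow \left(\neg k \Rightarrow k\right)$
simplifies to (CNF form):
$k \vee \neg i$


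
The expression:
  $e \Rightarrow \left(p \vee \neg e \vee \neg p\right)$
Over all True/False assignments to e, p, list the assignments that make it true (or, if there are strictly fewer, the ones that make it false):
is always true.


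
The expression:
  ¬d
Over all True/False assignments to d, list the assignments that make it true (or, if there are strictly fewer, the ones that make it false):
is true only for:
  d=False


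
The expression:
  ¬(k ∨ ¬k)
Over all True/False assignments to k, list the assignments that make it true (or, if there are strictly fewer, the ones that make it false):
is never true.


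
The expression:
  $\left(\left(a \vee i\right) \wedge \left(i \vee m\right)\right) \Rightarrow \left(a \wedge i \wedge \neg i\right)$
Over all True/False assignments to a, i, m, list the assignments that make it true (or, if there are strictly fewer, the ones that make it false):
is true only for:
  a=False, i=False, m=False;
  a=False, i=False, m=True;
  a=True, i=False, m=False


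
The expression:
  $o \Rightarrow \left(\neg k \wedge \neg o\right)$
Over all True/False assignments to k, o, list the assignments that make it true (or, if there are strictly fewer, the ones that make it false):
is true only for:
  k=False, o=False;
  k=True, o=False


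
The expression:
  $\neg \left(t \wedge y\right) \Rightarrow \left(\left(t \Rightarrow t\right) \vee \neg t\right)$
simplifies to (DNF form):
$\text{True}$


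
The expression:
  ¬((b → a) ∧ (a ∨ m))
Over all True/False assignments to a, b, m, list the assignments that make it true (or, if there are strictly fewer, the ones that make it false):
is true only for:
  a=False, b=False, m=False;
  a=False, b=True, m=False;
  a=False, b=True, m=True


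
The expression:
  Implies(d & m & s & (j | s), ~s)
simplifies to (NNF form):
~d | ~m | ~s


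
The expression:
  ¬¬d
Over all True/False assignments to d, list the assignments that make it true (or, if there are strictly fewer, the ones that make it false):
is true only for:
  d=True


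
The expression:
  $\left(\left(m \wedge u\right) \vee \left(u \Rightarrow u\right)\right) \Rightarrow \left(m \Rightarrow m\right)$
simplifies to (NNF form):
$\text{True}$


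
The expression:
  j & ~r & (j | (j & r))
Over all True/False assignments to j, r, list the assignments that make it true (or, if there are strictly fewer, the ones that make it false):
is true only for:
  j=True, r=False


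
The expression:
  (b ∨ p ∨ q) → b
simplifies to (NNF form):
b ∨ (¬p ∧ ¬q)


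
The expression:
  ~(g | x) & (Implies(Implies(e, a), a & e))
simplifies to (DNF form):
e & ~g & ~x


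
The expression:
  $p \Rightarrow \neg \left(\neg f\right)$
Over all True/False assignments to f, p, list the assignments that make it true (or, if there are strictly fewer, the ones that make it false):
is false only for:
  f=False, p=True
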